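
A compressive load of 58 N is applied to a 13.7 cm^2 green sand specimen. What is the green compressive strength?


Formula: Compressive Strength = Force / Area
Strength = 58 N / 13.7 cm^2 = 4.2336 N/cm^2

4.2336 N/cm^2


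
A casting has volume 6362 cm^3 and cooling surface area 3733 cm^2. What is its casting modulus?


Formula: Casting Modulus M = V / A
M = 6362 cm^3 / 3733 cm^2 = 1.7043 cm

1.7043 cm


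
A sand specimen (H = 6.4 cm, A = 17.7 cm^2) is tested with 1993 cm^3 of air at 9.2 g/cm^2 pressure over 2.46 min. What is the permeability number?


Formula: Permeability Number P = (V * H) / (p * A * t)
Numerator: V * H = 1993 * 6.4 = 12755.2
Denominator: p * A * t = 9.2 * 17.7 * 2.46 = 400.5864
P = 12755.2 / 400.5864 = 31.8413

Answer: 31.8413


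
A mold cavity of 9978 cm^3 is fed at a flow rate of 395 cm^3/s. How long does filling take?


Formula: t_fill = V_mold / Q_flow
t = 9978 cm^3 / 395 cm^3/s = 25.2608 s

Final answer: 25.2608 s


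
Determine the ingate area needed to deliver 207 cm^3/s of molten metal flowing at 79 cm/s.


Formula: A_ingate = Q / v  (continuity equation)
A = 207 cm^3/s / 79 cm/s = 2.6203 cm^2

Answer: 2.6203 cm^2


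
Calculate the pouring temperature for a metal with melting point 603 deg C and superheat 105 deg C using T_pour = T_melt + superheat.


Formula: T_pour = T_melt + Superheat
T_pour = 603 + 105 = 708 deg C

708 deg C


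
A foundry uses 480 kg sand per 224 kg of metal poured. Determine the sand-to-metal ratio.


Formula: Sand-to-Metal Ratio = W_sand / W_metal
Ratio = 480 kg / 224 kg = 2.1429

Answer: 2.1429


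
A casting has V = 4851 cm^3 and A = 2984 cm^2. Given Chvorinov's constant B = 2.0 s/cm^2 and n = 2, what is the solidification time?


Formula: t_s = B * (V/A)^n  (Chvorinov's rule, n=2)
Modulus M = V/A = 4851/2984 = 1.625670 cm
M^2 = 1.625670^2 = 2.642803 cm^2
t_s = 2.0 * 2.642803 = 5.2856 s

5.2856 s


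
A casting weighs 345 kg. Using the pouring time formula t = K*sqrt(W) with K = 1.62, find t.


Formula: t = K * sqrt(W)
sqrt(W) = sqrt(345) = 18.57418
t = 1.62 * 18.57418 = 30.0902 s

Answer: 30.0902 s


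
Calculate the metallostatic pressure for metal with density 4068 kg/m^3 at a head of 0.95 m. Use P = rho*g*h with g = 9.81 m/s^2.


Formula: P = rho * g * h
rho * g = 4068 * 9.81 = 39907.08 N/m^3
P = 39907.08 * 0.95 = 37911.7260 Pa


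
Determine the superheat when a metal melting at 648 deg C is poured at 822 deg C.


Formula: Superheat = T_pour - T_melt
Superheat = 822 - 648 = 174 deg C

174 deg C


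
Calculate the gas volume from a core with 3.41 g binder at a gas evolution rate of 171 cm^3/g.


Formula: V_gas = W_binder * gas_evolution_rate
V = 3.41 g * 171 cm^3/g = 583.1100 cm^3

Answer: 583.1100 cm^3


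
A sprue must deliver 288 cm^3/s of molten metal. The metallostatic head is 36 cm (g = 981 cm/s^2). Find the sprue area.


Formula: v = sqrt(2*g*h), A = Q/v
Velocity: v = sqrt(2 * 981 * 36) = sqrt(70632) = 265.7668 cm/s
Sprue area: A = Q / v = 288 / 265.7668 = 1.0837 cm^2

1.0837 cm^2


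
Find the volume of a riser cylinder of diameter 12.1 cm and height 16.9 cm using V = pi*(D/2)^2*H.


Formula: V = pi * (D/2)^2 * H  (cylinder volume)
Radius = D/2 = 12.1/2 = 6.05 cm
V = pi * 6.05^2 * 16.9 = 1943.3335 cm^3

Final answer: 1943.3335 cm^3


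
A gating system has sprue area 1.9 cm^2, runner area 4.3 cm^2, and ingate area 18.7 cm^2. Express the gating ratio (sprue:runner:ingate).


Sprue:Runner:Ingate = 1 : 4.3/1.9 : 18.7/1.9 = 1:2.26:9.84

1:2.26:9.84


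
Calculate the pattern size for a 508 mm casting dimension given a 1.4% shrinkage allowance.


Formula: L_pattern = L_casting * (1 + shrinkage_rate/100)
Shrinkage factor = 1 + 1.4/100 = 1.014
L_pattern = 508 mm * 1.014 = 515.1120 mm

Answer: 515.1120 mm


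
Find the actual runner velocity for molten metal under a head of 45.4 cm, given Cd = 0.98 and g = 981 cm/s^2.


Formula: v = Cd * sqrt(2 * g * h)  (Torricelli with discharge coefficient)
2*g*h = 2 * 981 * 45.4 = 89074.8 cm^2/s^2
sqrt(89074.8) = 298.45402 cm/s
v = 0.98 * 298.45402 = 292.4849 cm/s

292.4849 cm/s


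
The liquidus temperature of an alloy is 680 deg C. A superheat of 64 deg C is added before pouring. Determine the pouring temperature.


Formula: T_pour = T_melt + Superheat
T_pour = 680 + 64 = 744 deg C

Answer: 744 deg C


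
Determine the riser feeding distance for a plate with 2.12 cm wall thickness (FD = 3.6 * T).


Formula: FD = 3.6 * T  (riser feeding-distance rule)
FD = 3.6 * 2.12 cm = 7.6320 cm

Final answer: 7.6320 cm


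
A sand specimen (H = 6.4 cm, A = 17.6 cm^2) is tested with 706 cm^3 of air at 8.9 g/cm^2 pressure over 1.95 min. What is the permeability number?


Formula: Permeability Number P = (V * H) / (p * A * t)
Numerator: V * H = 706 * 6.4 = 4518.4
Denominator: p * A * t = 8.9 * 17.6 * 1.95 = 305.448
P = 4518.4 / 305.448 = 14.7927

Answer: 14.7927


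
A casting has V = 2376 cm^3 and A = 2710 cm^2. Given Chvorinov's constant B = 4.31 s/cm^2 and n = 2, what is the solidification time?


Formula: t_s = B * (V/A)^n  (Chvorinov's rule, n=2)
Modulus M = V/A = 2376/2710 = 0.876753 cm
M^2 = 0.876753^2 = 0.768696 cm^2
t_s = 4.31 * 0.768696 = 3.3131 s


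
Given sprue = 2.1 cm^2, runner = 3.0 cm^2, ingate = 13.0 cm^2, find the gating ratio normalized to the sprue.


Sprue:Runner:Ingate = 1 : 3.0/2.1 : 13.0/2.1 = 1:1.43:6.19

Answer: 1:1.43:6.19


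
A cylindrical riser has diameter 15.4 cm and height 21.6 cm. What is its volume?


Formula: V = pi * (D/2)^2 * H  (cylinder volume)
Radius = D/2 = 15.4/2 = 7.7 cm
V = pi * 7.7^2 * 21.6 = 4023.3246 cm^3

Answer: 4023.3246 cm^3


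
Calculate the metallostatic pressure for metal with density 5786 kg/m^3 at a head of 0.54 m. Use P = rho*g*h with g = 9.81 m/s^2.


Formula: P = rho * g * h
rho * g = 5786 * 9.81 = 56760.66 N/m^3
P = 56760.66 * 0.54 = 30650.7564 Pa

Answer: 30650.7564 Pa


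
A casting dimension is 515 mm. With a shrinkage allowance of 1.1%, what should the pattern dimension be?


Formula: L_pattern = L_casting * (1 + shrinkage_rate/100)
Shrinkage factor = 1 + 1.1/100 = 1.011
L_pattern = 515 mm * 1.011 = 520.6650 mm

520.6650 mm


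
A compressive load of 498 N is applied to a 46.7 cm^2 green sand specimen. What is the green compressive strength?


Formula: Compressive Strength = Force / Area
Strength = 498 N / 46.7 cm^2 = 10.6638 N/cm^2

Answer: 10.6638 N/cm^2


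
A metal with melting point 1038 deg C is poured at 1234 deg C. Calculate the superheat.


Formula: Superheat = T_pour - T_melt
Superheat = 1234 - 1038 = 196 deg C


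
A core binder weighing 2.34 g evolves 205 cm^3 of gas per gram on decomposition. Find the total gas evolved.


Formula: V_gas = W_binder * gas_evolution_rate
V = 2.34 g * 205 cm^3/g = 479.7000 cm^3

Answer: 479.7000 cm^3


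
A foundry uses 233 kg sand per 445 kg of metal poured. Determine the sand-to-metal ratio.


Formula: Sand-to-Metal Ratio = W_sand / W_metal
Ratio = 233 kg / 445 kg = 0.5236

Final answer: 0.5236


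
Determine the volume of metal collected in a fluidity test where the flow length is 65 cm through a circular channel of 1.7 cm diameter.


Formula: V = pi * (d/2)^2 * L  (cylinder volume)
Radius = 1.7/2 = 0.85 cm
V = pi * 0.85^2 * 65 = 147.5370 cm^3

Answer: 147.5370 cm^3


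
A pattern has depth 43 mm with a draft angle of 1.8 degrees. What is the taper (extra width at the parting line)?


Formula: taper = depth * tan(draft_angle)
tan(1.8 deg) = 0.0314263
taper = 43 mm * 0.0314263 = 1.3513 mm

1.3513 mm


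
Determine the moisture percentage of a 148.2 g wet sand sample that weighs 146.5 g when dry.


Formula: MC = (W_wet - W_dry) / W_wet * 100
Water mass = 148.2 - 146.5 = 1.7 g
MC = 1.7 / 148.2 * 100 = 1.1471%

Answer: 1.1471%


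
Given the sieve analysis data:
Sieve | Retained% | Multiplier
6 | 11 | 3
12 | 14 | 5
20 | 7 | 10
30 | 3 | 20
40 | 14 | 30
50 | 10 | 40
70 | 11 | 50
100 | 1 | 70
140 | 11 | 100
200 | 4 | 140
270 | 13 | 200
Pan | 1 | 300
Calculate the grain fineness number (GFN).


Formula: GFN = sum(pct * multiplier) / sum(pct)
sum(pct * multiplier) = 6233
sum(pct) = 100
GFN = 6233 / 100 = 62.33

62.33


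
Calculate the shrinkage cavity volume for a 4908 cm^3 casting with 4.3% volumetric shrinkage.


Formula: V_shrink = V_casting * shrinkage_pct / 100
V_shrink = 4908 cm^3 * 4.3 / 100 = 211.0440 cm^3

Final answer: 211.0440 cm^3


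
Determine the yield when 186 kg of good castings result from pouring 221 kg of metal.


Formula: Casting Yield = (W_good / W_total) * 100
Yield = (186 kg / 221 kg) * 100 = 84.1629%

Final answer: 84.1629%


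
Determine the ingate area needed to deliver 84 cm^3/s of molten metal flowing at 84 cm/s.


Formula: A_ingate = Q / v  (continuity equation)
A = 84 cm^3/s / 84 cm/s = 1.0000 cm^2

1.0000 cm^2


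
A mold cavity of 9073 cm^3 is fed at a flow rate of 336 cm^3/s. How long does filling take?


Formula: t_fill = V_mold / Q_flow
t = 9073 cm^3 / 336 cm^3/s = 27.0030 s

Answer: 27.0030 s


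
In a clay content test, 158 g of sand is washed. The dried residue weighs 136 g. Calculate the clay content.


Formula: Clay% = (W_total - W_washed) / W_total * 100
Clay mass = 158 - 136 = 22 g
Clay% = 22 / 158 * 100 = 13.9241%


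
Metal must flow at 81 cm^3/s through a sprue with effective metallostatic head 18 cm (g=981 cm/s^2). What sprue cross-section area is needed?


Formula: v = sqrt(2*g*h), A = Q/v
Velocity: v = sqrt(2 * 981 * 18) = sqrt(35316) = 187.9255 cm/s
Sprue area: A = Q / v = 81 / 187.9255 = 0.4310 cm^2

0.4310 cm^2


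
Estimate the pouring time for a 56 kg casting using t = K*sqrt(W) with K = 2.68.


Formula: t = K * sqrt(W)
sqrt(W) = sqrt(56) = 7.48331
t = 2.68 * 7.48331 = 20.0553 s

20.0553 s


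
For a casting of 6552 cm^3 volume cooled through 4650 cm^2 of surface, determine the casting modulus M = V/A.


Formula: Casting Modulus M = V / A
M = 6552 cm^3 / 4650 cm^2 = 1.4090 cm

Answer: 1.4090 cm


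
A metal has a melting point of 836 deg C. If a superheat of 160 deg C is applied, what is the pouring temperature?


Formula: T_pour = T_melt + Superheat
T_pour = 836 + 160 = 996 deg C

Final answer: 996 deg C


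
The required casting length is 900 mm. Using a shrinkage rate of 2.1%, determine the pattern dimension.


Formula: L_pattern = L_casting * (1 + shrinkage_rate/100)
Shrinkage factor = 1 + 2.1/100 = 1.021
L_pattern = 900 mm * 1.021 = 918.9000 mm

Answer: 918.9000 mm


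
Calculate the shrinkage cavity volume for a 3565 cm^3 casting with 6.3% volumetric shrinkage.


Formula: V_shrink = V_casting * shrinkage_pct / 100
V_shrink = 3565 cm^3 * 6.3 / 100 = 224.5950 cm^3

224.5950 cm^3


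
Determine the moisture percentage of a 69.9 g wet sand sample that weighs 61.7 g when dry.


Formula: MC = (W_wet - W_dry) / W_wet * 100
Water mass = 69.9 - 61.7 = 8.2 g
MC = 8.2 / 69.9 * 100 = 11.7310%


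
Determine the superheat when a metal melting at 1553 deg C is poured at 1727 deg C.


Formula: Superheat = T_pour - T_melt
Superheat = 1727 - 1553 = 174 deg C

Answer: 174 deg C


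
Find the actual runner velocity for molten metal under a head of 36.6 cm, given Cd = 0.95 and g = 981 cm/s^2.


Formula: v = Cd * sqrt(2 * g * h)  (Torricelli with discharge coefficient)
2*g*h = 2 * 981 * 36.6 = 71809.2 cm^2/s^2
sqrt(71809.2) = 267.97239 cm/s
v = 0.95 * 267.97239 = 254.5738 cm/s

254.5738 cm/s


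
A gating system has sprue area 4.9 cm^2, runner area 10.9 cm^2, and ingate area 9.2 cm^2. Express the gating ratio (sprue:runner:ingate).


Sprue:Runner:Ingate = 1 : 10.9/4.9 : 9.2/4.9 = 1:2.22:1.88

Answer: 1:2.22:1.88


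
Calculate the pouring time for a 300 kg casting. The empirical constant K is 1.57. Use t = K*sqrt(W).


Formula: t = K * sqrt(W)
sqrt(W) = sqrt(300) = 17.32051
t = 1.57 * 17.32051 = 27.1932 s

Answer: 27.1932 s


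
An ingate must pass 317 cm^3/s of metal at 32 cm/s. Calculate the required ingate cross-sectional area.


Formula: A_ingate = Q / v  (continuity equation)
A = 317 cm^3/s / 32 cm/s = 9.9062 cm^2

Answer: 9.9062 cm^2


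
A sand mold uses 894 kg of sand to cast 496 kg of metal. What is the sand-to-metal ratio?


Formula: Sand-to-Metal Ratio = W_sand / W_metal
Ratio = 894 kg / 496 kg = 1.8024

1.8024


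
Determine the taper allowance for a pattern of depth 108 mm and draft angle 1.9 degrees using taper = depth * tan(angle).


Formula: taper = depth * tan(draft_angle)
tan(1.9 deg) = 0.0331734
taper = 108 mm * 0.0331734 = 3.5827 mm

3.5827 mm


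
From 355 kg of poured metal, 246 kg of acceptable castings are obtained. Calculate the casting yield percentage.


Formula: Casting Yield = (W_good / W_total) * 100
Yield = (246 kg / 355 kg) * 100 = 69.2958%

69.2958%


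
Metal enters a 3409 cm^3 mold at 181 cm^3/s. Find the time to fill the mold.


Formula: t_fill = V_mold / Q_flow
t = 3409 cm^3 / 181 cm^3/s = 18.8343 s


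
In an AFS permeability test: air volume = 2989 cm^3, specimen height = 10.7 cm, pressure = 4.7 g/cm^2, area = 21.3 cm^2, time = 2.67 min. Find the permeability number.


Formula: Permeability Number P = (V * H) / (p * A * t)
Numerator: V * H = 2989 * 10.7 = 31982.3
Denominator: p * A * t = 4.7 * 21.3 * 2.67 = 267.2937
P = 31982.3 / 267.2937 = 119.6523

Answer: 119.6523


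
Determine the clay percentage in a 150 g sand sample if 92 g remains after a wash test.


Formula: Clay% = (W_total - W_washed) / W_total * 100
Clay mass = 150 - 92 = 58 g
Clay% = 58 / 150 * 100 = 38.6667%


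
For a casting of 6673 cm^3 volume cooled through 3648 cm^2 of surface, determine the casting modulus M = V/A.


Formula: Casting Modulus M = V / A
M = 6673 cm^3 / 3648 cm^2 = 1.8292 cm

1.8292 cm


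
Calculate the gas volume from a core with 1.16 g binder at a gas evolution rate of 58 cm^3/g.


Formula: V_gas = W_binder * gas_evolution_rate
V = 1.16 g * 58 cm^3/g = 67.2800 cm^3


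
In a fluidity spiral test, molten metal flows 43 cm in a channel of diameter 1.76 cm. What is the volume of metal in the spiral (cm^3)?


Formula: V = pi * (d/2)^2 * L  (cylinder volume)
Radius = 1.76/2 = 0.88 cm
V = pi * 0.88^2 * 43 = 104.6125 cm^3

Answer: 104.6125 cm^3


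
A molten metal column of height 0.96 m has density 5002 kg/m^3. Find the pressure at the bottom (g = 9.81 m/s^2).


Formula: P = rho * g * h
rho * g = 5002 * 9.81 = 49069.62 N/m^3
P = 49069.62 * 0.96 = 47106.8352 Pa

Final answer: 47106.8352 Pa


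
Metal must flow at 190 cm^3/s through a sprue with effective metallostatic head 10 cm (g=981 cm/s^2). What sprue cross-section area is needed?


Formula: v = sqrt(2*g*h), A = Q/v
Velocity: v = sqrt(2 * 981 * 10) = sqrt(19620) = 140.0714 cm/s
Sprue area: A = Q / v = 190 / 140.0714 = 1.3565 cm^2

Answer: 1.3565 cm^2


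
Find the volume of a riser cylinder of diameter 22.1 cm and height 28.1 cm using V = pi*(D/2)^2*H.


Formula: V = pi * (D/2)^2 * H  (cylinder volume)
Radius = D/2 = 22.1/2 = 11.05 cm
V = pi * 11.05^2 * 28.1 = 10779.0565 cm^3

Final answer: 10779.0565 cm^3


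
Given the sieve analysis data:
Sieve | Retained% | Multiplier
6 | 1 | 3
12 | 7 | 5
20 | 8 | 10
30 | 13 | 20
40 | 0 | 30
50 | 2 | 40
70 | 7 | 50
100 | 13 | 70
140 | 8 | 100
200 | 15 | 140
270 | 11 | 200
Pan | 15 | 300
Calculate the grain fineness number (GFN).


Formula: GFN = sum(pct * multiplier) / sum(pct)
sum(pct * multiplier) = 11318
sum(pct) = 100
GFN = 11318 / 100 = 113.18

113.18


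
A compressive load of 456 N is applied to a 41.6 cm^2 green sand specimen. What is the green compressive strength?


Formula: Compressive Strength = Force / Area
Strength = 456 N / 41.6 cm^2 = 10.9615 N/cm^2

Answer: 10.9615 N/cm^2


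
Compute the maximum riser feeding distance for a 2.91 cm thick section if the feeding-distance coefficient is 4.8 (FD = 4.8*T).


Formula: FD = 4.8 * T  (riser feeding-distance rule)
FD = 4.8 * 2.91 cm = 13.9680 cm

13.9680 cm


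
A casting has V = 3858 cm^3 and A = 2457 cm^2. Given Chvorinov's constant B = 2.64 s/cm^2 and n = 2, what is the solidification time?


Formula: t_s = B * (V/A)^n  (Chvorinov's rule, n=2)
Modulus M = V/A = 3858/2457 = 1.570208 cm
M^2 = 1.570208^2 = 2.465553 cm^2
t_s = 2.64 * 2.465553 = 6.5091 s

Answer: 6.5091 s


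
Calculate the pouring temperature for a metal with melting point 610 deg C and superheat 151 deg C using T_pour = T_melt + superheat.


Formula: T_pour = T_melt + Superheat
T_pour = 610 + 151 = 761 deg C

Final answer: 761 deg C


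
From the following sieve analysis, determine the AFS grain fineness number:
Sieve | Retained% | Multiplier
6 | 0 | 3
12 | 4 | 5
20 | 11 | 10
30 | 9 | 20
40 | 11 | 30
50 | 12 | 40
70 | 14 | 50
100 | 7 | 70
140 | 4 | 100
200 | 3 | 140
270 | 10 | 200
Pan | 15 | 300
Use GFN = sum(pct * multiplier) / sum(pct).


Formula: GFN = sum(pct * multiplier) / sum(pct)
sum(pct * multiplier) = 9630
sum(pct) = 100
GFN = 9630 / 100 = 96.30


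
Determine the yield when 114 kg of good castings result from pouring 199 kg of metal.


Formula: Casting Yield = (W_good / W_total) * 100
Yield = (114 kg / 199 kg) * 100 = 57.2864%

Final answer: 57.2864%


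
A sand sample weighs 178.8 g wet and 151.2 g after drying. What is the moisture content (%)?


Formula: MC = (W_wet - W_dry) / W_wet * 100
Water mass = 178.8 - 151.2 = 27.6 g
MC = 27.6 / 178.8 * 100 = 15.4362%

Final answer: 15.4362%


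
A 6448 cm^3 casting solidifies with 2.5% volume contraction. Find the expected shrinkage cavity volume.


Formula: V_shrink = V_casting * shrinkage_pct / 100
V_shrink = 6448 cm^3 * 2.5 / 100 = 161.2000 cm^3

Answer: 161.2000 cm^3


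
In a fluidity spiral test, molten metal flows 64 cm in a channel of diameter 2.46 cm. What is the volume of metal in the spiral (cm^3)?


Formula: V = pi * (d/2)^2 * L  (cylinder volume)
Radius = 2.46/2 = 1.23 cm
V = pi * 1.23^2 * 64 = 304.1866 cm^3

Answer: 304.1866 cm^3


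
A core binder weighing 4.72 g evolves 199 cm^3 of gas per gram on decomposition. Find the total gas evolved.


Formula: V_gas = W_binder * gas_evolution_rate
V = 4.72 g * 199 cm^3/g = 939.2800 cm^3

Final answer: 939.2800 cm^3


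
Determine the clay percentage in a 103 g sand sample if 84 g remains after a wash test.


Formula: Clay% = (W_total - W_washed) / W_total * 100
Clay mass = 103 - 84 = 19 g
Clay% = 19 / 103 * 100 = 18.4466%

Answer: 18.4466%


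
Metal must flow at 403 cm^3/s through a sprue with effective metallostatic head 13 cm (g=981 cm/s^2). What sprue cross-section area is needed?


Formula: v = sqrt(2*g*h), A = Q/v
Velocity: v = sqrt(2 * 981 * 13) = sqrt(25506) = 159.7060 cm/s
Sprue area: A = Q / v = 403 / 159.7060 = 2.5234 cm^2


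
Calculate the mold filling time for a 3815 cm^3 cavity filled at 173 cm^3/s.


Formula: t_fill = V_mold / Q_flow
t = 3815 cm^3 / 173 cm^3/s = 22.0520 s

Answer: 22.0520 s


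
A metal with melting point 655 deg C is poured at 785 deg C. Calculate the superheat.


Formula: Superheat = T_pour - T_melt
Superheat = 785 - 655 = 130 deg C

130 deg C


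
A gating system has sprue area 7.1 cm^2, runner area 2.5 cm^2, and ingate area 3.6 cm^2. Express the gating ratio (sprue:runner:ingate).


Sprue:Runner:Ingate = 1 : 2.5/7.1 : 3.6/7.1 = 1:0.35:0.51

Final answer: 1:0.35:0.51


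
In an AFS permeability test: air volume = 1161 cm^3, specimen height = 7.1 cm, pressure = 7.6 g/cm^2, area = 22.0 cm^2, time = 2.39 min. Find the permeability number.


Formula: Permeability Number P = (V * H) / (p * A * t)
Numerator: V * H = 1161 * 7.1 = 8243.1
Denominator: p * A * t = 7.6 * 22.0 * 2.39 = 399.608
P = 8243.1 / 399.608 = 20.6280


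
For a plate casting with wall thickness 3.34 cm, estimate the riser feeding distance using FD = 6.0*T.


Formula: FD = 6.0 * T  (riser feeding-distance rule)
FD = 6.0 * 3.34 cm = 20.0400 cm

20.0400 cm


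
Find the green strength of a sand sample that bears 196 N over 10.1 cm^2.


Formula: Compressive Strength = Force / Area
Strength = 196 N / 10.1 cm^2 = 19.4059 N/cm^2


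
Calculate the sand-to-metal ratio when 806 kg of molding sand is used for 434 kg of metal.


Formula: Sand-to-Metal Ratio = W_sand / W_metal
Ratio = 806 kg / 434 kg = 1.8571

1.8571


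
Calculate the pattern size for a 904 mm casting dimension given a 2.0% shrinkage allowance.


Formula: L_pattern = L_casting * (1 + shrinkage_rate/100)
Shrinkage factor = 1 + 2.0/100 = 1.02
L_pattern = 904 mm * 1.02 = 922.0800 mm

922.0800 mm


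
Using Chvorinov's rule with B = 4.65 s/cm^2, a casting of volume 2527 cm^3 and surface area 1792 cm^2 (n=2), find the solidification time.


Formula: t_s = B * (V/A)^n  (Chvorinov's rule, n=2)
Modulus M = V/A = 2527/1792 = 1.410156 cm
M^2 = 1.410156^2 = 1.988540 cm^2
t_s = 4.65 * 1.988540 = 9.2467 s

Answer: 9.2467 s


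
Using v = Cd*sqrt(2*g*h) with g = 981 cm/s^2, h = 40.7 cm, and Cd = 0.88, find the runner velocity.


Formula: v = Cd * sqrt(2 * g * h)  (Torricelli with discharge coefficient)
2*g*h = 2 * 981 * 40.7 = 79853.4 cm^2/s^2
sqrt(79853.4) = 282.58344 cm/s
v = 0.88 * 282.58344 = 248.6734 cm/s

Final answer: 248.6734 cm/s


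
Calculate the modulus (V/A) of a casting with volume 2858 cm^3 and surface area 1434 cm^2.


Formula: Casting Modulus M = V / A
M = 2858 cm^3 / 1434 cm^2 = 1.9930 cm

Answer: 1.9930 cm


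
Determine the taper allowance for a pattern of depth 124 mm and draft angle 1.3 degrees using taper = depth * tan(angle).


Formula: taper = depth * tan(draft_angle)
tan(1.3 deg) = 0.0226932
taper = 124 mm * 0.0226932 = 2.8140 mm


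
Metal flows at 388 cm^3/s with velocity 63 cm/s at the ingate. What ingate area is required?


Formula: A_ingate = Q / v  (continuity equation)
A = 388 cm^3/s / 63 cm/s = 6.1587 cm^2

Answer: 6.1587 cm^2


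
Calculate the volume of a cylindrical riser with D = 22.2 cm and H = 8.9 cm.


Formula: V = pi * (D/2)^2 * H  (cylinder volume)
Radius = D/2 = 22.2/2 = 11.1 cm
V = pi * 11.1^2 * 8.9 = 3444.9731 cm^3

3444.9731 cm^3


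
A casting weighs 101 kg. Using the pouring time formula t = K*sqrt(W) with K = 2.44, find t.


Formula: t = K * sqrt(W)
sqrt(W) = sqrt(101) = 10.04988
t = 2.44 * 10.04988 = 24.5217 s

Answer: 24.5217 s


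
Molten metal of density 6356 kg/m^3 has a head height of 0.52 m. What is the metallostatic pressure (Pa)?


Formula: P = rho * g * h
rho * g = 6356 * 9.81 = 62352.36 N/m^3
P = 62352.36 * 0.52 = 32423.2272 Pa

32423.2272 Pa


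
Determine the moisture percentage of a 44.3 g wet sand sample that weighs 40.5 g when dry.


Formula: MC = (W_wet - W_dry) / W_wet * 100
Water mass = 44.3 - 40.5 = 3.8 g
MC = 3.8 / 44.3 * 100 = 8.5779%

Final answer: 8.5779%


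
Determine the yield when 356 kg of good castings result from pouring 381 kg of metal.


Formula: Casting Yield = (W_good / W_total) * 100
Yield = (356 kg / 381 kg) * 100 = 93.4383%

93.4383%


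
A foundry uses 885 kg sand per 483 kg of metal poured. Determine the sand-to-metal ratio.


Formula: Sand-to-Metal Ratio = W_sand / W_metal
Ratio = 885 kg / 483 kg = 1.8323


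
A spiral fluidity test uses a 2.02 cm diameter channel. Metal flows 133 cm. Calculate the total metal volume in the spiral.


Formula: V = pi * (d/2)^2 * L  (cylinder volume)
Radius = 2.02/2 = 1.01 cm
V = pi * 1.01^2 * 133 = 426.2302 cm^3


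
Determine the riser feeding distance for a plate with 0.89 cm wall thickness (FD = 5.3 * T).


Formula: FD = 5.3 * T  (riser feeding-distance rule)
FD = 5.3 * 0.89 cm = 4.7170 cm

Final answer: 4.7170 cm


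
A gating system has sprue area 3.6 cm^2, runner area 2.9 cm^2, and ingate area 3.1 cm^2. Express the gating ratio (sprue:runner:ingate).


Sprue:Runner:Ingate = 1 : 2.9/3.6 : 3.1/3.6 = 1:0.81:0.86


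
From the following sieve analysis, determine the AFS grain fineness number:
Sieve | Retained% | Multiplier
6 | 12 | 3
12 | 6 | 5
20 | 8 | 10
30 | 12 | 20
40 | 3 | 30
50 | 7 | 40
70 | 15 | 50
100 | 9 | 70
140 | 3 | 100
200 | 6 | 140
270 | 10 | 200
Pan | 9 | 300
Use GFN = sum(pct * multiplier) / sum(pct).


Formula: GFN = sum(pct * multiplier) / sum(pct)
sum(pct * multiplier) = 7976
sum(pct) = 100
GFN = 7976 / 100 = 79.76

Final answer: 79.76


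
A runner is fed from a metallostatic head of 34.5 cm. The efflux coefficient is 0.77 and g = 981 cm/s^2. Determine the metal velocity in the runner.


Formula: v = Cd * sqrt(2 * g * h)  (Torricelli with discharge coefficient)
2*g*h = 2 * 981 * 34.5 = 67689.0 cm^2/s^2
sqrt(67689.0) = 260.17110 cm/s
v = 0.77 * 260.17110 = 200.3317 cm/s

Answer: 200.3317 cm/s


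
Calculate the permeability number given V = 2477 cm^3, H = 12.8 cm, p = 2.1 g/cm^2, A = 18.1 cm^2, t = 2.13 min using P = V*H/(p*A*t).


Formula: Permeability Number P = (V * H) / (p * A * t)
Numerator: V * H = 2477 * 12.8 = 31705.6
Denominator: p * A * t = 2.1 * 18.1 * 2.13 = 80.9613
P = 31705.6 / 80.9613 = 391.6143

391.6143


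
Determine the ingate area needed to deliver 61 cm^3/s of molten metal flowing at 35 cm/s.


Formula: A_ingate = Q / v  (continuity equation)
A = 61 cm^3/s / 35 cm/s = 1.7429 cm^2


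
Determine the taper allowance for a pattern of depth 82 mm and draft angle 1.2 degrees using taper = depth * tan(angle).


Formula: taper = depth * tan(draft_angle)
tan(1.2 deg) = 0.0209470
taper = 82 mm * 0.0209470 = 1.7177 mm


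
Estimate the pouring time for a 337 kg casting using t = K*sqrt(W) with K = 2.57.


Formula: t = K * sqrt(W)
sqrt(W) = sqrt(337) = 18.35756
t = 2.57 * 18.35756 = 47.1789 s

Answer: 47.1789 s


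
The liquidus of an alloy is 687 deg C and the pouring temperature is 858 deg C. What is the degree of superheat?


Formula: Superheat = T_pour - T_melt
Superheat = 858 - 687 = 171 deg C

171 deg C


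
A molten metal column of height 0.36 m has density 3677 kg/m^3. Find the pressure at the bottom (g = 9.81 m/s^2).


Formula: P = rho * g * h
rho * g = 3677 * 9.81 = 36071.37 N/m^3
P = 36071.37 * 0.36 = 12985.6932 Pa

Final answer: 12985.6932 Pa


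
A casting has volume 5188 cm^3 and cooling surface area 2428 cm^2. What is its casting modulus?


Formula: Casting Modulus M = V / A
M = 5188 cm^3 / 2428 cm^2 = 2.1367 cm


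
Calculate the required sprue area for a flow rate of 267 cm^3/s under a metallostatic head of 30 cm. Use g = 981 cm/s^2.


Formula: v = sqrt(2*g*h), A = Q/v
Velocity: v = sqrt(2 * 981 * 30) = sqrt(58860) = 242.6108 cm/s
Sprue area: A = Q / v = 267 / 242.6108 = 1.1005 cm^2

Answer: 1.1005 cm^2


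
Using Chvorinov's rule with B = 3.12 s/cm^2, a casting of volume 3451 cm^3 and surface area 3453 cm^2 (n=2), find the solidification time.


Formula: t_s = B * (V/A)^n  (Chvorinov's rule, n=2)
Modulus M = V/A = 3451/3453 = 0.999421 cm
M^2 = 0.999421^2 = 0.998842 cm^2
t_s = 3.12 * 0.998842 = 3.1164 s

3.1164 s


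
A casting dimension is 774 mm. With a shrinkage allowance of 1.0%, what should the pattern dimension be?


Formula: L_pattern = L_casting * (1 + shrinkage_rate/100)
Shrinkage factor = 1 + 1.0/100 = 1.01
L_pattern = 774 mm * 1.01 = 781.7400 mm

781.7400 mm


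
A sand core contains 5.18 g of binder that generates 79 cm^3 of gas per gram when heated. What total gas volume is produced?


Formula: V_gas = W_binder * gas_evolution_rate
V = 5.18 g * 79 cm^3/g = 409.2200 cm^3


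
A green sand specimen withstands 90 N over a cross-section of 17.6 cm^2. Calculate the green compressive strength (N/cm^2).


Formula: Compressive Strength = Force / Area
Strength = 90 N / 17.6 cm^2 = 5.1136 N/cm^2

Final answer: 5.1136 N/cm^2


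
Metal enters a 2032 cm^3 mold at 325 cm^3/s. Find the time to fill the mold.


Formula: t_fill = V_mold / Q_flow
t = 2032 cm^3 / 325 cm^3/s = 6.2523 s


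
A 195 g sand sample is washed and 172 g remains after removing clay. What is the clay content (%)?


Formula: Clay% = (W_total - W_washed) / W_total * 100
Clay mass = 195 - 172 = 23 g
Clay% = 23 / 195 * 100 = 11.7949%

Answer: 11.7949%


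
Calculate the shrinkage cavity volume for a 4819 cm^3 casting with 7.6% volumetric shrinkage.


Formula: V_shrink = V_casting * shrinkage_pct / 100
V_shrink = 4819 cm^3 * 7.6 / 100 = 366.2440 cm^3

366.2440 cm^3


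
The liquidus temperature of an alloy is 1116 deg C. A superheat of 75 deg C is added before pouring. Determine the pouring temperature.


Formula: T_pour = T_melt + Superheat
T_pour = 1116 + 75 = 1191 deg C


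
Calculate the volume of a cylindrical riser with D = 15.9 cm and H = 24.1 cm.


Formula: V = pi * (D/2)^2 * H  (cylinder volume)
Radius = D/2 = 15.9/2 = 7.95 cm
V = pi * 7.95^2 * 24.1 = 4785.2119 cm^3

Final answer: 4785.2119 cm^3


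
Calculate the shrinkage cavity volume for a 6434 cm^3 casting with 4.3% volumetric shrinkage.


Formula: V_shrink = V_casting * shrinkage_pct / 100
V_shrink = 6434 cm^3 * 4.3 / 100 = 276.6620 cm^3


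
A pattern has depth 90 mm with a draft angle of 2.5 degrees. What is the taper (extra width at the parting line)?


Formula: taper = depth * tan(draft_angle)
tan(2.5 deg) = 0.0436609
taper = 90 mm * 0.0436609 = 3.9295 mm

Answer: 3.9295 mm


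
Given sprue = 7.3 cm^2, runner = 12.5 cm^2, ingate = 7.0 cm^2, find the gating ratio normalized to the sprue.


Sprue:Runner:Ingate = 1 : 12.5/7.3 : 7.0/7.3 = 1:1.71:0.96

1:1.71:0.96


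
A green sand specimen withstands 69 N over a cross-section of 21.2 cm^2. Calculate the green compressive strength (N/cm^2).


Formula: Compressive Strength = Force / Area
Strength = 69 N / 21.2 cm^2 = 3.2547 N/cm^2


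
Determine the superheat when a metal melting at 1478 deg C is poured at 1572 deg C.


Formula: Superheat = T_pour - T_melt
Superheat = 1572 - 1478 = 94 deg C


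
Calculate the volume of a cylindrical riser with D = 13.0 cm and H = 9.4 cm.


Formula: V = pi * (D/2)^2 * H  (cylinder volume)
Radius = D/2 = 13.0/2 = 6.5 cm
V = pi * 6.5^2 * 9.4 = 1247.6835 cm^3

Final answer: 1247.6835 cm^3


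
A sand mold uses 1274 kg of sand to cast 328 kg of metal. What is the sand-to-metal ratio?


Formula: Sand-to-Metal Ratio = W_sand / W_metal
Ratio = 1274 kg / 328 kg = 3.8841

Final answer: 3.8841


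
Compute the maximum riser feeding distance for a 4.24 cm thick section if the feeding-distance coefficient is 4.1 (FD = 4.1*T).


Formula: FD = 4.1 * T  (riser feeding-distance rule)
FD = 4.1 * 4.24 cm = 17.3840 cm


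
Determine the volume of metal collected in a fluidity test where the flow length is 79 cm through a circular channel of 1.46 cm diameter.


Formula: V = pi * (d/2)^2 * L  (cylinder volume)
Radius = 1.46/2 = 0.73 cm
V = pi * 0.73^2 * 79 = 132.2582 cm^3

Final answer: 132.2582 cm^3


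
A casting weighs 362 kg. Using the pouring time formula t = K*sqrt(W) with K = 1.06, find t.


Formula: t = K * sqrt(W)
sqrt(W) = sqrt(362) = 19.02630
t = 1.06 * 19.02630 = 20.1679 s

20.1679 s


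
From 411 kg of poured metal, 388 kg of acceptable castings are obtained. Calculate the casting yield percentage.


Formula: Casting Yield = (W_good / W_total) * 100
Yield = (388 kg / 411 kg) * 100 = 94.4039%

Answer: 94.4039%


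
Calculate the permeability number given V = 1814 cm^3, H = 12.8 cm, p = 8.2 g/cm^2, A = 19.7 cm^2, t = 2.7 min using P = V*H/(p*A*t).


Formula: Permeability Number P = (V * H) / (p * A * t)
Numerator: V * H = 1814 * 12.8 = 23219.2
Denominator: p * A * t = 8.2 * 19.7 * 2.7 = 436.158
P = 23219.2 / 436.158 = 53.2358

Final answer: 53.2358


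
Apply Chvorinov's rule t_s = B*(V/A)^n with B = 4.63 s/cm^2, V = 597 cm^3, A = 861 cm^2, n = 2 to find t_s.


Formula: t_s = B * (V/A)^n  (Chvorinov's rule, n=2)
Modulus M = V/A = 597/861 = 0.693380 cm
M^2 = 0.693380^2 = 0.480776 cm^2
t_s = 4.63 * 0.480776 = 2.2260 s

Final answer: 2.2260 s


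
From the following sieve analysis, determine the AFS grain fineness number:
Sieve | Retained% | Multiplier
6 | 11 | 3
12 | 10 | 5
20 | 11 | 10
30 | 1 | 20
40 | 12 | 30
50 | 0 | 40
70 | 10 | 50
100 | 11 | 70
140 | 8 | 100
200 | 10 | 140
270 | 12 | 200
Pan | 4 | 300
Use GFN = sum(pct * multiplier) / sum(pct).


Formula: GFN = sum(pct * multiplier) / sum(pct)
sum(pct * multiplier) = 7643
sum(pct) = 100
GFN = 7643 / 100 = 76.43

Final answer: 76.43


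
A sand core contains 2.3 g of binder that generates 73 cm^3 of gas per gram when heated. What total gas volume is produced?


Formula: V_gas = W_binder * gas_evolution_rate
V = 2.3 g * 73 cm^3/g = 167.9000 cm^3

167.9000 cm^3


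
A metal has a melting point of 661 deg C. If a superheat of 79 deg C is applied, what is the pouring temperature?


Formula: T_pour = T_melt + Superheat
T_pour = 661 + 79 = 740 deg C


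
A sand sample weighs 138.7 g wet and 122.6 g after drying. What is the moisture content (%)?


Formula: MC = (W_wet - W_dry) / W_wet * 100
Water mass = 138.7 - 122.6 = 16.1 g
MC = 16.1 / 138.7 * 100 = 11.6078%

11.6078%


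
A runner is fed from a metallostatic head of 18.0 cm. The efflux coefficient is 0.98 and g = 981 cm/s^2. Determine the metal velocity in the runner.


Formula: v = Cd * sqrt(2 * g * h)  (Torricelli with discharge coefficient)
2*g*h = 2 * 981 * 18.0 = 35316.0 cm^2/s^2
sqrt(35316.0) = 187.92552 cm/s
v = 0.98 * 187.92552 = 184.1670 cm/s

Answer: 184.1670 cm/s


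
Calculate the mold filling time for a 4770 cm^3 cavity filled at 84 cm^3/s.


Formula: t_fill = V_mold / Q_flow
t = 4770 cm^3 / 84 cm^3/s = 56.7857 s

56.7857 s


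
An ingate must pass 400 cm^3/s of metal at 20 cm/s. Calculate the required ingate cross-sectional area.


Formula: A_ingate = Q / v  (continuity equation)
A = 400 cm^3/s / 20 cm/s = 20.0000 cm^2

Final answer: 20.0000 cm^2


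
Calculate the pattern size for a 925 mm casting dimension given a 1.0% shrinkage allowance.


Formula: L_pattern = L_casting * (1 + shrinkage_rate/100)
Shrinkage factor = 1 + 1.0/100 = 1.01
L_pattern = 925 mm * 1.01 = 934.2500 mm


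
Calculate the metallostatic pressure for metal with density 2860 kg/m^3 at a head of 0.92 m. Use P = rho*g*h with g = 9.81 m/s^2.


Formula: P = rho * g * h
rho * g = 2860 * 9.81 = 28056.6 N/m^3
P = 28056.6 * 0.92 = 25812.0720 Pa

Answer: 25812.0720 Pa


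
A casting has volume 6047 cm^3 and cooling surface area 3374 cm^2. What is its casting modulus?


Formula: Casting Modulus M = V / A
M = 6047 cm^3 / 3374 cm^2 = 1.7922 cm

Answer: 1.7922 cm


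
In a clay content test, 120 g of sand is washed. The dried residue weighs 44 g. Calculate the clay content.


Formula: Clay% = (W_total - W_washed) / W_total * 100
Clay mass = 120 - 44 = 76 g
Clay% = 76 / 120 * 100 = 63.3333%

63.3333%


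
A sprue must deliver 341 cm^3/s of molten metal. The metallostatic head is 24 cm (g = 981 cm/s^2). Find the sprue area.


Formula: v = sqrt(2*g*h), A = Q/v
Velocity: v = sqrt(2 * 981 * 24) = sqrt(47088) = 216.9977 cm/s
Sprue area: A = Q / v = 341 / 216.9977 = 1.5714 cm^2

1.5714 cm^2


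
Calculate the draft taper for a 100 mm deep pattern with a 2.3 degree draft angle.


Formula: taper = depth * tan(draft_angle)
tan(2.3 deg) = 0.0401641
taper = 100 mm * 0.0401641 = 4.0164 mm

4.0164 mm


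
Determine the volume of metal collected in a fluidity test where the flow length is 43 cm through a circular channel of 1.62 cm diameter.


Formula: V = pi * (d/2)^2 * L  (cylinder volume)
Radius = 1.62/2 = 0.81 cm
V = pi * 0.81^2 * 43 = 88.6316 cm^3

Final answer: 88.6316 cm^3


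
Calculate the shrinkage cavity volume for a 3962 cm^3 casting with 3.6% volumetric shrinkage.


Formula: V_shrink = V_casting * shrinkage_pct / 100
V_shrink = 3962 cm^3 * 3.6 / 100 = 142.6320 cm^3

142.6320 cm^3


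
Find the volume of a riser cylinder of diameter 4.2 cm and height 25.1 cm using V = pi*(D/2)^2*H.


Formula: V = pi * (D/2)^2 * H  (cylinder volume)
Radius = D/2 = 4.2/2 = 2.1 cm
V = pi * 2.1^2 * 25.1 = 347.7460 cm^3

347.7460 cm^3


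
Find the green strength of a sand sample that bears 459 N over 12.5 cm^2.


Formula: Compressive Strength = Force / Area
Strength = 459 N / 12.5 cm^2 = 36.7200 N/cm^2


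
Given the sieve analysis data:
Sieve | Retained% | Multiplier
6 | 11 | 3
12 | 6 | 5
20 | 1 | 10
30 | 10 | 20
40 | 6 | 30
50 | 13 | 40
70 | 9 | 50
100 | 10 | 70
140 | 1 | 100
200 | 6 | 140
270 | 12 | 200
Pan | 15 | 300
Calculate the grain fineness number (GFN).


Formula: GFN = sum(pct * multiplier) / sum(pct)
sum(pct * multiplier) = 9963
sum(pct) = 100
GFN = 9963 / 100 = 99.63


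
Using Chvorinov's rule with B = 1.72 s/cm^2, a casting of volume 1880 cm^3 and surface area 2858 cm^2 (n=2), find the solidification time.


Formula: t_s = B * (V/A)^n  (Chvorinov's rule, n=2)
Modulus M = V/A = 1880/2858 = 0.657803 cm
M^2 = 0.657803^2 = 0.432705 cm^2
t_s = 1.72 * 0.432705 = 0.7443 s

Final answer: 0.7443 s


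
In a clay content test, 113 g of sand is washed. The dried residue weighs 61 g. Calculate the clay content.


Formula: Clay% = (W_total - W_washed) / W_total * 100
Clay mass = 113 - 61 = 52 g
Clay% = 52 / 113 * 100 = 46.0177%

Final answer: 46.0177%


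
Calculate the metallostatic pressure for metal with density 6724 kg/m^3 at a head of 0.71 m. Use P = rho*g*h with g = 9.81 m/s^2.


Formula: P = rho * g * h
rho * g = 6724 * 9.81 = 65962.44 N/m^3
P = 65962.44 * 0.71 = 46833.3324 Pa

46833.3324 Pa


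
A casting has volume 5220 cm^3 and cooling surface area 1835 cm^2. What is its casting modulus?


Formula: Casting Modulus M = V / A
M = 5220 cm^3 / 1835 cm^2 = 2.8447 cm

Final answer: 2.8447 cm


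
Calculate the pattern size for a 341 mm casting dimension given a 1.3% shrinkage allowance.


Formula: L_pattern = L_casting * (1 + shrinkage_rate/100)
Shrinkage factor = 1 + 1.3/100 = 1.013
L_pattern = 341 mm * 1.013 = 345.4330 mm

Final answer: 345.4330 mm


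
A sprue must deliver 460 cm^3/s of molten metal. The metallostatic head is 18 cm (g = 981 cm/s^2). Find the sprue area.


Formula: v = sqrt(2*g*h), A = Q/v
Velocity: v = sqrt(2 * 981 * 18) = sqrt(35316) = 187.9255 cm/s
Sprue area: A = Q / v = 460 / 187.9255 = 2.4478 cm^2


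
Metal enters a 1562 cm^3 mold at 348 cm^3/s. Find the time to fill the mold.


Formula: t_fill = V_mold / Q_flow
t = 1562 cm^3 / 348 cm^3/s = 4.4885 s


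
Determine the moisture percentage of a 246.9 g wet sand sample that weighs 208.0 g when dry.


Formula: MC = (W_wet - W_dry) / W_wet * 100
Water mass = 246.9 - 208.0 = 38.9 g
MC = 38.9 / 246.9 * 100 = 15.7554%

Final answer: 15.7554%


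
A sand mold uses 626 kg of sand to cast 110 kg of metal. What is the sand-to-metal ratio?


Formula: Sand-to-Metal Ratio = W_sand / W_metal
Ratio = 626 kg / 110 kg = 5.6909

Final answer: 5.6909


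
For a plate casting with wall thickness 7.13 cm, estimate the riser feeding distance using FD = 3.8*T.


Formula: FD = 3.8 * T  (riser feeding-distance rule)
FD = 3.8 * 7.13 cm = 27.0940 cm

Answer: 27.0940 cm


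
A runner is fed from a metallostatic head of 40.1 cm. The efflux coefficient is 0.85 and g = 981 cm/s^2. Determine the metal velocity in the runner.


Formula: v = Cd * sqrt(2 * g * h)  (Torricelli with discharge coefficient)
2*g*h = 2 * 981 * 40.1 = 78676.2 cm^2/s^2
sqrt(78676.2) = 280.49278 cm/s
v = 0.85 * 280.49278 = 238.4189 cm/s

Answer: 238.4189 cm/s


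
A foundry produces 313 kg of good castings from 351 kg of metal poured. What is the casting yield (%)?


Formula: Casting Yield = (W_good / W_total) * 100
Yield = (313 kg / 351 kg) * 100 = 89.1738%

89.1738%


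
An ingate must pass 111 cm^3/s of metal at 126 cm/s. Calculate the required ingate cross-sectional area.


Formula: A_ingate = Q / v  (continuity equation)
A = 111 cm^3/s / 126 cm/s = 0.8810 cm^2


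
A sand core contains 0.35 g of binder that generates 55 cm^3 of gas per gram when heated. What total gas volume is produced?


Formula: V_gas = W_binder * gas_evolution_rate
V = 0.35 g * 55 cm^3/g = 19.2500 cm^3

19.2500 cm^3
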